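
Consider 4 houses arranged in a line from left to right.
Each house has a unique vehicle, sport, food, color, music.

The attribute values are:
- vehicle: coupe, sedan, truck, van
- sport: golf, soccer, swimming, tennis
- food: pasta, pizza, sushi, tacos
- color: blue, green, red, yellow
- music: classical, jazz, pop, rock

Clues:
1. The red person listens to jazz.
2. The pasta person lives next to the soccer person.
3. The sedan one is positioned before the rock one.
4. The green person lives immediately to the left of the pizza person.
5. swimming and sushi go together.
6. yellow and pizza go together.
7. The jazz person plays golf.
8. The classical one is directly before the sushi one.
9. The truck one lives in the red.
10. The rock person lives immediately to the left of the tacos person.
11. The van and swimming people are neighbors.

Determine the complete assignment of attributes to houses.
Solution:

House | Vehicle | Sport | Food | Color | Music
----------------------------------------------
  1   | sedan | tennis | pasta | green | pop
  2   | van | soccer | pizza | yellow | classical
  3   | coupe | swimming | sushi | blue | rock
  4   | truck | golf | tacos | red | jazz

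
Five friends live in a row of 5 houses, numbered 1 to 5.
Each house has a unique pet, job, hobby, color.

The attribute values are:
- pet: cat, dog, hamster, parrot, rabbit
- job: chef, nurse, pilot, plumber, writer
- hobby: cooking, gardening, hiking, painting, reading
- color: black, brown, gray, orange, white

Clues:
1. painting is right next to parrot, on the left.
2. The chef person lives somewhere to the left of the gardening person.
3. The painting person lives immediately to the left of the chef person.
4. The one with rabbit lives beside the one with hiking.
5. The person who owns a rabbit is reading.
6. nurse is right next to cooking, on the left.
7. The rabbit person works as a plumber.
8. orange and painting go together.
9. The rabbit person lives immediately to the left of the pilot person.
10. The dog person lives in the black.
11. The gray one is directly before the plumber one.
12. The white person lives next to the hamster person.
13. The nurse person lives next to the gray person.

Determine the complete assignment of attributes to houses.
Solution:

House | Pet | Job | Hobby | Color
---------------------------------
  1   | cat | nurse | painting | orange
  2   | parrot | chef | cooking | gray
  3   | rabbit | plumber | reading | white
  4   | hamster | pilot | hiking | brown
  5   | dog | writer | gardening | black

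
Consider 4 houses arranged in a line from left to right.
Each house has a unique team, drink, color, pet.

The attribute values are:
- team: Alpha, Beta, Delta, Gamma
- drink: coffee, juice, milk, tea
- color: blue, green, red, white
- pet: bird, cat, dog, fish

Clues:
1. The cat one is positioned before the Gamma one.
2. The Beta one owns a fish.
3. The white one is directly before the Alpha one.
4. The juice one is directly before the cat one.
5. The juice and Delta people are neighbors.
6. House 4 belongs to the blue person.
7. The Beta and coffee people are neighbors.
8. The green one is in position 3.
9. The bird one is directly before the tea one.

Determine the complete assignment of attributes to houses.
Solution:

House | Team | Drink | Color | Pet
----------------------------------
  1   | Beta | juice | red | fish
  2   | Delta | coffee | white | cat
  3   | Alpha | milk | green | bird
  4   | Gamma | tea | blue | dog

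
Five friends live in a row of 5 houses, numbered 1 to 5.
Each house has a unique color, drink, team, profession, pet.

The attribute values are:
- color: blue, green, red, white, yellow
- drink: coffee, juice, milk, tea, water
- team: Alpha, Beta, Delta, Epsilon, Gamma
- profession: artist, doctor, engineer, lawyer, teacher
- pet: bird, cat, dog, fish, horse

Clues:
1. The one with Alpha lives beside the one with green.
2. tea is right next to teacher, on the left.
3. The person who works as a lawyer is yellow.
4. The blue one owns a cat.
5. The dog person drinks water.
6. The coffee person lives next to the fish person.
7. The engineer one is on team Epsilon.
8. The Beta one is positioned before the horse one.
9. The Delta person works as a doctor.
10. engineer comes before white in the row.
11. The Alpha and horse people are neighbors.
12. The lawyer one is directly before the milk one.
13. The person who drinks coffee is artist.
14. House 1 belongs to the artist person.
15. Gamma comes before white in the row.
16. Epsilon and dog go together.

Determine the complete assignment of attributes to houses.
Solution:

House | Color | Drink | Team | Profession | Pet
-----------------------------------------------
  1   | blue | coffee | Beta | artist | cat
  2   | yellow | tea | Alpha | lawyer | fish
  3   | green | milk | Gamma | teacher | horse
  4   | red | water | Epsilon | engineer | dog
  5   | white | juice | Delta | doctor | bird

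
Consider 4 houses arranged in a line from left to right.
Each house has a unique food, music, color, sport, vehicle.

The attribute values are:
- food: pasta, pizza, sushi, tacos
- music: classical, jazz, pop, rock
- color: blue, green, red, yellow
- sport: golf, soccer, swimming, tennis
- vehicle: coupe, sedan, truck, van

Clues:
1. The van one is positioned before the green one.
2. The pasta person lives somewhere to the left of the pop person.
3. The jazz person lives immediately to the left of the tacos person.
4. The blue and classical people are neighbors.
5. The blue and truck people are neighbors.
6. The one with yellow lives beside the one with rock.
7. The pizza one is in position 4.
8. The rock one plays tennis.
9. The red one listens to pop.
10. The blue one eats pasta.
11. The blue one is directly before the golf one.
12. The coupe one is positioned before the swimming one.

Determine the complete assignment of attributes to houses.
Solution:

House | Food | Music | Color | Sport | Vehicle
----------------------------------------------
  1   | pasta | jazz | blue | soccer | van
  2   | tacos | classical | yellow | golf | truck
  3   | sushi | rock | green | tennis | coupe
  4   | pizza | pop | red | swimming | sedan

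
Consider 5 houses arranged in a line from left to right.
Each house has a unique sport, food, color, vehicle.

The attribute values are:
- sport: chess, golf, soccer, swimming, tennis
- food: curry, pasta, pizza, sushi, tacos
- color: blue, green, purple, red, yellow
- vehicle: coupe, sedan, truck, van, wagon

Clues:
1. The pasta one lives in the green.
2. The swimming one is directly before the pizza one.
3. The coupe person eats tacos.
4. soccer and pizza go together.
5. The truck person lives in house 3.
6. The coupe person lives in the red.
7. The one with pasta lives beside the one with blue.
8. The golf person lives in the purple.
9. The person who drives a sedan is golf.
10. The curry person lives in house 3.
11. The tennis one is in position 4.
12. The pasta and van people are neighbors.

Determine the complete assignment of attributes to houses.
Solution:

House | Sport | Food | Color | Vehicle
--------------------------------------
  1   | swimming | pasta | green | wagon
  2   | soccer | pizza | blue | van
  3   | chess | curry | yellow | truck
  4   | tennis | tacos | red | coupe
  5   | golf | sushi | purple | sedan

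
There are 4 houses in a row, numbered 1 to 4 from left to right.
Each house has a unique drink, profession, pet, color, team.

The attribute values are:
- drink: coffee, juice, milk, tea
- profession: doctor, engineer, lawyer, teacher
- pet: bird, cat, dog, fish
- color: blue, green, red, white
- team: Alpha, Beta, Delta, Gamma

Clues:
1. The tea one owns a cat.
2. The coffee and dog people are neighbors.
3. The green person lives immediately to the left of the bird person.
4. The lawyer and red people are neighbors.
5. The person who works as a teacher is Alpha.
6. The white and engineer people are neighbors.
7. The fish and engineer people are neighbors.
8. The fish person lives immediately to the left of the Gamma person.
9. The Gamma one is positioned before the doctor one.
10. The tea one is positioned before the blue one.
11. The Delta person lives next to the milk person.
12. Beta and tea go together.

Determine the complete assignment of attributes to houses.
Solution:

House | Drink | Profession | Pet | Color | Team
-----------------------------------------------
  1   | coffee | lawyer | fish | white | Delta
  2   | milk | engineer | dog | red | Gamma
  3   | tea | doctor | cat | green | Beta
  4   | juice | teacher | bird | blue | Alpha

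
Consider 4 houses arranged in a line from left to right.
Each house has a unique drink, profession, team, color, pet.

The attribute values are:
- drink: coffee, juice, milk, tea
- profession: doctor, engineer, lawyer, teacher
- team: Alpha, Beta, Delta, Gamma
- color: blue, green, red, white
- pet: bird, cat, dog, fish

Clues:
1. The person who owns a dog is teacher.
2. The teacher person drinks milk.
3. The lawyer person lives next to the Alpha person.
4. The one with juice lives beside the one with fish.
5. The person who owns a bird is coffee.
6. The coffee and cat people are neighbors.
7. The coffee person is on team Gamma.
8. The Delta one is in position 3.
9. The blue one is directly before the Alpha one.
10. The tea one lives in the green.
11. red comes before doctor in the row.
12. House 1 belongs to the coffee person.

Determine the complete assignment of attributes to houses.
Solution:

House | Drink | Profession | Team | Color | Pet
-----------------------------------------------
  1   | coffee | lawyer | Gamma | blue | bird
  2   | juice | engineer | Alpha | red | cat
  3   | tea | doctor | Delta | green | fish
  4   | milk | teacher | Beta | white | dog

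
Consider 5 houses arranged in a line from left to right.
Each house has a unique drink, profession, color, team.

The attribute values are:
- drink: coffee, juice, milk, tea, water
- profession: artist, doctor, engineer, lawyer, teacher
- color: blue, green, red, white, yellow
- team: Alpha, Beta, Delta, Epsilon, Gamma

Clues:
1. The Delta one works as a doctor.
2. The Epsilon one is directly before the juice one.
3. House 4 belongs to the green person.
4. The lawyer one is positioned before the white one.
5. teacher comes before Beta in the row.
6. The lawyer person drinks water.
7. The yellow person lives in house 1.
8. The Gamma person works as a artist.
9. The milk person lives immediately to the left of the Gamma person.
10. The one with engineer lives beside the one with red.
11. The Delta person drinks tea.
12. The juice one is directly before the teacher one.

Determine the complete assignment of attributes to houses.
Solution:

House | Drink | Profession | Color | Team
-----------------------------------------
  1   | milk | engineer | yellow | Epsilon
  2   | juice | artist | red | Gamma
  3   | coffee | teacher | blue | Alpha
  4   | water | lawyer | green | Beta
  5   | tea | doctor | white | Delta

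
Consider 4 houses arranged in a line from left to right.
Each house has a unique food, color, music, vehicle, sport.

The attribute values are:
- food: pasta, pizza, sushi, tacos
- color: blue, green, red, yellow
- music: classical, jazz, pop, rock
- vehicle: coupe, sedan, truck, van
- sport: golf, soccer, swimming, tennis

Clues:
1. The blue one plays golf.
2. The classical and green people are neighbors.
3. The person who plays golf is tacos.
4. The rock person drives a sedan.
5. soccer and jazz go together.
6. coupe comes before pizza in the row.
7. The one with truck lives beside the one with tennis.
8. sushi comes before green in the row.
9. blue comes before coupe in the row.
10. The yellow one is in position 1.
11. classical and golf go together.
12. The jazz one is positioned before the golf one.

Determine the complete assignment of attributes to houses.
Solution:

House | Food | Color | Music | Vehicle | Sport
----------------------------------------------
  1   | sushi | yellow | jazz | van | soccer
  2   | tacos | blue | classical | truck | golf
  3   | pasta | green | pop | coupe | tennis
  4   | pizza | red | rock | sedan | swimming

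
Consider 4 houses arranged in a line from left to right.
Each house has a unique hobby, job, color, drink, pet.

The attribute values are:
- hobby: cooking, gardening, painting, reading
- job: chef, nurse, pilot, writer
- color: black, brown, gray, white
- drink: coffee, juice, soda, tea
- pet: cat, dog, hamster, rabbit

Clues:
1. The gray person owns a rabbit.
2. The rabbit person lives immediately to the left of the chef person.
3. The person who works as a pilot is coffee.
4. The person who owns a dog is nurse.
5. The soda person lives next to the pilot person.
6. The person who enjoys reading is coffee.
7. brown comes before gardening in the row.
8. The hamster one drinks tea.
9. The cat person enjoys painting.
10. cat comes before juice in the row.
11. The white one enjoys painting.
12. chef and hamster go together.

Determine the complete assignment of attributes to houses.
Solution:

House | Hobby | Job | Color | Drink | Pet
-----------------------------------------
  1   | painting | writer | white | soda | cat
  2   | reading | pilot | gray | coffee | rabbit
  3   | cooking | chef | brown | tea | hamster
  4   | gardening | nurse | black | juice | dog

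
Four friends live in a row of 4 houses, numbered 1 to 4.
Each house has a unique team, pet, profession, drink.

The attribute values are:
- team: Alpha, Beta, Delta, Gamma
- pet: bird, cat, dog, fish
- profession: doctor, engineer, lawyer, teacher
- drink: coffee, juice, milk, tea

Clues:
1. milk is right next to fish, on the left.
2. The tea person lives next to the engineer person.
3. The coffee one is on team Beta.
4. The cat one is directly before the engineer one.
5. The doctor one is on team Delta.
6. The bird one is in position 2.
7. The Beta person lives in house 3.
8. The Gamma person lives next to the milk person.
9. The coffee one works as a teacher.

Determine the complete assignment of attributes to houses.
Solution:

House | Team | Pet | Profession | Drink
---------------------------------------
  1   | Gamma | cat | lawyer | tea
  2   | Alpha | bird | engineer | milk
  3   | Beta | fish | teacher | coffee
  4   | Delta | dog | doctor | juice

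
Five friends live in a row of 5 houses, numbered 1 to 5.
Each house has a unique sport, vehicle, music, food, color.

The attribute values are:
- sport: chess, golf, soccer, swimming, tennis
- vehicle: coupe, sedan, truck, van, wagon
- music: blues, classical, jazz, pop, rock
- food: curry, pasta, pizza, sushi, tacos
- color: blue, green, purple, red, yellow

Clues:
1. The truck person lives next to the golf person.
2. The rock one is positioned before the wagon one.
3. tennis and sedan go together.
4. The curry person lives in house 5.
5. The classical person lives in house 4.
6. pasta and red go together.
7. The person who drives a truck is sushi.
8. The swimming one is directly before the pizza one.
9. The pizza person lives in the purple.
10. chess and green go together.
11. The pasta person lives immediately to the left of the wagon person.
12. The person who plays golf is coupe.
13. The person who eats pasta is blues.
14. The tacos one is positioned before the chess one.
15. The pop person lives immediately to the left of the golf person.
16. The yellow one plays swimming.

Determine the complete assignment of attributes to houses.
Solution:

House | Sport | Vehicle | Music | Food | Color
----------------------------------------------
  1   | swimming | truck | pop | sushi | yellow
  2   | golf | coupe | rock | pizza | purple
  3   | tennis | sedan | blues | pasta | red
  4   | soccer | wagon | classical | tacos | blue
  5   | chess | van | jazz | curry | green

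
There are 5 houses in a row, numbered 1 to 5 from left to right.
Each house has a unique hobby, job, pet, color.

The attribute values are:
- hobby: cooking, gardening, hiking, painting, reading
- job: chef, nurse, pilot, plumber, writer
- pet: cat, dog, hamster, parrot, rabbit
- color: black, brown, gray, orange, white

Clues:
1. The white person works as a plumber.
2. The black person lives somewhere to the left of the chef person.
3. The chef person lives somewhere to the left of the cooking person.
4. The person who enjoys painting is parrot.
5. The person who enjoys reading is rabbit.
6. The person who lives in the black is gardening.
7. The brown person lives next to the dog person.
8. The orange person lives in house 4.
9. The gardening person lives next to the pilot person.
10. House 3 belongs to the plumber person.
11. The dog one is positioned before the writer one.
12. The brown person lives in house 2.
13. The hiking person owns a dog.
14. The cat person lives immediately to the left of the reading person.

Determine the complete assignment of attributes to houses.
Solution:

House | Hobby | Job | Pet | Color
---------------------------------
  1   | gardening | nurse | cat | black
  2   | reading | pilot | rabbit | brown
  3   | hiking | plumber | dog | white
  4   | painting | chef | parrot | orange
  5   | cooking | writer | hamster | gray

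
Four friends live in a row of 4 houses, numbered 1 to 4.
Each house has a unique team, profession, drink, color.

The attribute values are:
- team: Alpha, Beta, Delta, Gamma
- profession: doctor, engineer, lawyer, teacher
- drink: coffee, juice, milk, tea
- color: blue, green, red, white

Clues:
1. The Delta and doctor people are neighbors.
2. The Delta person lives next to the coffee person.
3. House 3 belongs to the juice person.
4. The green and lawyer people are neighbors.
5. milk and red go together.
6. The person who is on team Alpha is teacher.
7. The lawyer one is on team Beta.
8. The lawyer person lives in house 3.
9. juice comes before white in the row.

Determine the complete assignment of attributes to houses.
Solution:

House | Team | Profession | Drink | Color
-----------------------------------------
  1   | Delta | engineer | milk | red
  2   | Gamma | doctor | coffee | green
  3   | Beta | lawyer | juice | blue
  4   | Alpha | teacher | tea | white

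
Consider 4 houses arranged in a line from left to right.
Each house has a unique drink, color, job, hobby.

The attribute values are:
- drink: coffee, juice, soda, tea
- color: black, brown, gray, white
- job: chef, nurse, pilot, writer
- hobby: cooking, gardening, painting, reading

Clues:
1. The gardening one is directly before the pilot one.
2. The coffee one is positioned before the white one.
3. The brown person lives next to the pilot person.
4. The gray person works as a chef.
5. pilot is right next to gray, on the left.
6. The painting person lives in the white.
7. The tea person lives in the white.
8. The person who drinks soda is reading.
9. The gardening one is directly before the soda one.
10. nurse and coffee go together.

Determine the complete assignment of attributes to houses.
Solution:

House | Drink | Color | Job | Hobby
-----------------------------------
  1   | coffee | brown | nurse | gardening
  2   | soda | black | pilot | reading
  3   | juice | gray | chef | cooking
  4   | tea | white | writer | painting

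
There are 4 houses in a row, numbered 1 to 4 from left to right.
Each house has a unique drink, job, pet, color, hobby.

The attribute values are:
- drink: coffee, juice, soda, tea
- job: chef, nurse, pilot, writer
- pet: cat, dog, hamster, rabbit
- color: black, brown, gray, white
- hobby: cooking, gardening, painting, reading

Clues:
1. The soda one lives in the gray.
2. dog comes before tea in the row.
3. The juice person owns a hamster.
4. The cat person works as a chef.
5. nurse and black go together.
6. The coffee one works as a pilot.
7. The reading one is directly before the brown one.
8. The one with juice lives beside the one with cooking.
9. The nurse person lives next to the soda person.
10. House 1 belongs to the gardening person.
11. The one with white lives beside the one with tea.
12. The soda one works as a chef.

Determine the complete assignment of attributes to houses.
Solution:

House | Drink | Job | Pet | Color | Hobby
-----------------------------------------
  1   | juice | nurse | hamster | black | gardening
  2   | soda | chef | cat | gray | cooking
  3   | coffee | pilot | dog | white | reading
  4   | tea | writer | rabbit | brown | painting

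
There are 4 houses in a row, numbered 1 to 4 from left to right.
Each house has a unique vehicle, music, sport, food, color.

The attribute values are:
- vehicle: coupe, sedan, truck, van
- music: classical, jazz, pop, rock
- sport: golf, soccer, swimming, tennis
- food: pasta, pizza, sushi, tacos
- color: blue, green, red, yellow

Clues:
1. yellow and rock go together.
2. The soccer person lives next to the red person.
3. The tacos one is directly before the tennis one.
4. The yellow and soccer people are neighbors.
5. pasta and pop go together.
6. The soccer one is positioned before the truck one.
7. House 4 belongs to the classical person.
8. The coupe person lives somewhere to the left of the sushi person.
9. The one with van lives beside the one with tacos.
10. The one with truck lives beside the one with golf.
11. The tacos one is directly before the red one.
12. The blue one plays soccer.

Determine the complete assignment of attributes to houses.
Solution:

House | Vehicle | Music | Sport | Food | Color
----------------------------------------------
  1   | van | rock | swimming | pizza | yellow
  2   | coupe | jazz | soccer | tacos | blue
  3   | truck | pop | tennis | pasta | red
  4   | sedan | classical | golf | sushi | green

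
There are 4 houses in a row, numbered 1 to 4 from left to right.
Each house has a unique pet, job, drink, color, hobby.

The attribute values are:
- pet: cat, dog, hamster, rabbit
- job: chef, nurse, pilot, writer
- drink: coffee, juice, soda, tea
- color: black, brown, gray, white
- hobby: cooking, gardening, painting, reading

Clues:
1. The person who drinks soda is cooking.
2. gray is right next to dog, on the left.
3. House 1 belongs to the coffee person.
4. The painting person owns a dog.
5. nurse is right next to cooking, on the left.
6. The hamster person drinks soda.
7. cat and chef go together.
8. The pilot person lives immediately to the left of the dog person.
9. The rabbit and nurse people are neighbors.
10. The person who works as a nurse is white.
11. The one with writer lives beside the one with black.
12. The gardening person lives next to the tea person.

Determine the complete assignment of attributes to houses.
Solution:

House | Pet | Job | Drink | Color | Hobby
-----------------------------------------
  1   | rabbit | pilot | coffee | gray | gardening
  2   | dog | nurse | tea | white | painting
  3   | hamster | writer | soda | brown | cooking
  4   | cat | chef | juice | black | reading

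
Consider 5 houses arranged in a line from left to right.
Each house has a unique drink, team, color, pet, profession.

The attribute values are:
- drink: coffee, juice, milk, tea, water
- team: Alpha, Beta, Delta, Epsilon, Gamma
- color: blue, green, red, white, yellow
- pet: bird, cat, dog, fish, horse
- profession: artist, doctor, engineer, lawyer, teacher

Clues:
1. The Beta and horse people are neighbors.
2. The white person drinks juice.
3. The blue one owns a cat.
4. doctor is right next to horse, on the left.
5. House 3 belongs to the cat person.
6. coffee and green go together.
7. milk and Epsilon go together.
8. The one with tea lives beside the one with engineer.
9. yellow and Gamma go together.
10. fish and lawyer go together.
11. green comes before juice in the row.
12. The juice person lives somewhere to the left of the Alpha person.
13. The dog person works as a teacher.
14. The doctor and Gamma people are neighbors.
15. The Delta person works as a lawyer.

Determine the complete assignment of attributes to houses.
Solution:

House | Drink | Team | Color | Pet | Profession
-----------------------------------------------
  1   | coffee | Beta | green | bird | doctor
  2   | tea | Gamma | yellow | horse | artist
  3   | milk | Epsilon | blue | cat | engineer
  4   | juice | Delta | white | fish | lawyer
  5   | water | Alpha | red | dog | teacher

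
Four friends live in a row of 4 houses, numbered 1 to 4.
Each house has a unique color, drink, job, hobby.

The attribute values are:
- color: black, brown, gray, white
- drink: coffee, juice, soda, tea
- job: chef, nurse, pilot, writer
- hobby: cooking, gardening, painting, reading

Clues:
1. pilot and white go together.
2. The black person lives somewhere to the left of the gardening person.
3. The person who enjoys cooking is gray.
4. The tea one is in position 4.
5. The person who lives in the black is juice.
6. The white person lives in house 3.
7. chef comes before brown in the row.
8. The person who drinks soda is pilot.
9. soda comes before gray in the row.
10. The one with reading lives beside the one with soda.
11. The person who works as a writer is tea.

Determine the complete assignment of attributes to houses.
Solution:

House | Color | Drink | Job | Hobby
-----------------------------------
  1   | black | juice | chef | painting
  2   | brown | coffee | nurse | reading
  3   | white | soda | pilot | gardening
  4   | gray | tea | writer | cooking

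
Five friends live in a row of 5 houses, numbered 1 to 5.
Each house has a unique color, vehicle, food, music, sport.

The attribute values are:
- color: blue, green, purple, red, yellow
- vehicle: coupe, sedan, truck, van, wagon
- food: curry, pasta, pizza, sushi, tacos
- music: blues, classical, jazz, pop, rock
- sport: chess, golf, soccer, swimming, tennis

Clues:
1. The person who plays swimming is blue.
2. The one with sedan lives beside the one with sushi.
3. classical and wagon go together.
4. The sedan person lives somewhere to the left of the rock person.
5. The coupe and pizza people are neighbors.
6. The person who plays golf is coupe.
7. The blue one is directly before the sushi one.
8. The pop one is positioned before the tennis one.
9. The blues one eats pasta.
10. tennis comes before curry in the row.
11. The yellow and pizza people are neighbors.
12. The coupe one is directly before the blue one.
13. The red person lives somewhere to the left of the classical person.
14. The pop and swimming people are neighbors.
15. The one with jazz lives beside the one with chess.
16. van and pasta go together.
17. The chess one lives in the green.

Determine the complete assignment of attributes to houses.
Solution:

House | Color | Vehicle | Food | Music | Sport
----------------------------------------------
  1   | yellow | coupe | tacos | pop | golf
  2   | blue | sedan | pizza | jazz | swimming
  3   | green | truck | sushi | rock | chess
  4   | red | van | pasta | blues | tennis
  5   | purple | wagon | curry | classical | soccer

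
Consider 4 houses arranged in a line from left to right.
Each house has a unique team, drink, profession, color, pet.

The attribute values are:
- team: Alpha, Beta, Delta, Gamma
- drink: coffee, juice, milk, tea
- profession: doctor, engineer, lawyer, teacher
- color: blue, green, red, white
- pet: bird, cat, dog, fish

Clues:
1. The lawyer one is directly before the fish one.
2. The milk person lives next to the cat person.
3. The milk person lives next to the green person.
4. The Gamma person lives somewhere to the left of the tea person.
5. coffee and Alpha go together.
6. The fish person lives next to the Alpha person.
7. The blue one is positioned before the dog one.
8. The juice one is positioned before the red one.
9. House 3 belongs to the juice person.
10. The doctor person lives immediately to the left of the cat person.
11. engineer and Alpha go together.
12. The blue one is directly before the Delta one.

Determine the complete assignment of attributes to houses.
Solution:

House | Team | Drink | Profession | Color | Pet
-----------------------------------------------
  1   | Gamma | milk | doctor | blue | bird
  2   | Delta | tea | lawyer | green | cat
  3   | Beta | juice | teacher | white | fish
  4   | Alpha | coffee | engineer | red | dog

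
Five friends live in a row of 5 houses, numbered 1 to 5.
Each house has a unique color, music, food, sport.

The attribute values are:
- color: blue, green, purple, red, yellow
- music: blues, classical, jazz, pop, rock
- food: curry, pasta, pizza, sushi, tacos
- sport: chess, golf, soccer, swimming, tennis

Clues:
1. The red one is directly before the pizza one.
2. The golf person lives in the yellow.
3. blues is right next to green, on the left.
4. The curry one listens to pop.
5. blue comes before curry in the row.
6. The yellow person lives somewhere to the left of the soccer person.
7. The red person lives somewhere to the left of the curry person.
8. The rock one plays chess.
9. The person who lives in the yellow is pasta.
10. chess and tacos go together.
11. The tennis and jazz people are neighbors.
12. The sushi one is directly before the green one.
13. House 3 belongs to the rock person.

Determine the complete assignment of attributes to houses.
Solution:

House | Color | Music | Food | Sport
------------------------------------
  1   | red | blues | sushi | tennis
  2   | green | jazz | pizza | swimming
  3   | blue | rock | tacos | chess
  4   | yellow | classical | pasta | golf
  5   | purple | pop | curry | soccer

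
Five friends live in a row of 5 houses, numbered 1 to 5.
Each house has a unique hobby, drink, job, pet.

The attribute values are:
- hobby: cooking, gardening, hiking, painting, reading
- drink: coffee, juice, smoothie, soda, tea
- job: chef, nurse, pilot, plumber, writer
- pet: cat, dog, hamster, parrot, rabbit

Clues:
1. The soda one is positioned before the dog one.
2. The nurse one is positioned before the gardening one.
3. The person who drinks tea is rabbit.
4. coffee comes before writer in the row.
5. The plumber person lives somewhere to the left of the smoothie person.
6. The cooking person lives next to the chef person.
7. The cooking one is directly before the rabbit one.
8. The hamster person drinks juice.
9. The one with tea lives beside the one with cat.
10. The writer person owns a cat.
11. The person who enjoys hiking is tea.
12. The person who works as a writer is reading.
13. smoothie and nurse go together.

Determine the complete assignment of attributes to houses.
Solution:

House | Hobby | Drink | Job | Pet
---------------------------------
  1   | cooking | coffee | plumber | parrot
  2   | hiking | tea | chef | rabbit
  3   | reading | soda | writer | cat
  4   | painting | smoothie | nurse | dog
  5   | gardening | juice | pilot | hamster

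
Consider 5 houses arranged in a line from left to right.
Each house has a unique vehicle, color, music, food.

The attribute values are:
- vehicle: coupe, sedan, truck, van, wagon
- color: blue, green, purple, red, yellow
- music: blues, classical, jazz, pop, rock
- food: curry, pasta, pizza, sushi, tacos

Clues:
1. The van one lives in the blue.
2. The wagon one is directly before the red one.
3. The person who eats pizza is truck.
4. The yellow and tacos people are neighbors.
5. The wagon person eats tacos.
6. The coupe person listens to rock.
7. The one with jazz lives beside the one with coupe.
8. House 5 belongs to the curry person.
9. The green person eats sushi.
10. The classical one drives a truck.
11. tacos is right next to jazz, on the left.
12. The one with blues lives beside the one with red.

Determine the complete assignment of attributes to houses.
Solution:

House | Vehicle | Color | Music | Food
--------------------------------------
  1   | truck | yellow | classical | pizza
  2   | wagon | purple | blues | tacos
  3   | sedan | red | jazz | pasta
  4   | coupe | green | rock | sushi
  5   | van | blue | pop | curry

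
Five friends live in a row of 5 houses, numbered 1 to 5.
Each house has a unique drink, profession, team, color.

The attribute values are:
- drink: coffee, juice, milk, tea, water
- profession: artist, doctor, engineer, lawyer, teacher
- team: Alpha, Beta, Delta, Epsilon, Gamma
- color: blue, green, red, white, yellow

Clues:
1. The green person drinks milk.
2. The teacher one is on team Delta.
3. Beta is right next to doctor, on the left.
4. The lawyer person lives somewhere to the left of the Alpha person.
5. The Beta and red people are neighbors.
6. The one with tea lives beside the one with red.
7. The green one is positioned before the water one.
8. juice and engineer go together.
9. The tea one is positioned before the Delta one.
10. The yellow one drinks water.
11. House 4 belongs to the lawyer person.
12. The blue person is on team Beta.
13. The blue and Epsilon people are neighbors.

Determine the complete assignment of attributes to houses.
Solution:

House | Drink | Profession | Team | Color
-----------------------------------------
  1   | tea | artist | Beta | blue
  2   | coffee | doctor | Epsilon | red
  3   | milk | teacher | Delta | green
  4   | water | lawyer | Gamma | yellow
  5   | juice | engineer | Alpha | white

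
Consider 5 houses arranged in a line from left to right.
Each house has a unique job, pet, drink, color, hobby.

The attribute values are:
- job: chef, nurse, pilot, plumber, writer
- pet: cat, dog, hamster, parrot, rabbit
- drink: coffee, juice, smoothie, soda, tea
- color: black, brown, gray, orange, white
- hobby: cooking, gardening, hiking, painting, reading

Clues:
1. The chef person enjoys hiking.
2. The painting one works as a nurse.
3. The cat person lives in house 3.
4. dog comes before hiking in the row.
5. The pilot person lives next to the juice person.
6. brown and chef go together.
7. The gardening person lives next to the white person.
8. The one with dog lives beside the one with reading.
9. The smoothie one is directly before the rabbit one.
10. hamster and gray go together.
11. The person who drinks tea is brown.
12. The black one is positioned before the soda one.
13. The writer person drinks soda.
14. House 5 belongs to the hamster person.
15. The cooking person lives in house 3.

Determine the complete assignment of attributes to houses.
Solution:

House | Job | Pet | Drink | Color | Hobby
-----------------------------------------
  1   | pilot | dog | smoothie | black | gardening
  2   | plumber | rabbit | juice | white | reading
  3   | writer | cat | soda | orange | cooking
  4   | chef | parrot | tea | brown | hiking
  5   | nurse | hamster | coffee | gray | painting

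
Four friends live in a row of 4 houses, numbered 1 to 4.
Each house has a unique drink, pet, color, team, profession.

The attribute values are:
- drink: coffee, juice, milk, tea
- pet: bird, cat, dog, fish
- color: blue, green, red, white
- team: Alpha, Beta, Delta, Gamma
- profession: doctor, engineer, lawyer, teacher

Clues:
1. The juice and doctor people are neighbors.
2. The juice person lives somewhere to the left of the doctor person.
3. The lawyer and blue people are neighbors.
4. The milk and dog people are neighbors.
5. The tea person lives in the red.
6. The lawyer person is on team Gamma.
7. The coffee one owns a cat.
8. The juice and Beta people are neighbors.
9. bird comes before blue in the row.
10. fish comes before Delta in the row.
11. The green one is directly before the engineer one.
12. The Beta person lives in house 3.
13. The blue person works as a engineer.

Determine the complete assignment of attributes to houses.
Solution:

House | Drink | Pet | Color | Team | Profession
-----------------------------------------------
  1   | milk | bird | green | Gamma | lawyer
  2   | juice | dog | blue | Alpha | engineer
  3   | tea | fish | red | Beta | doctor
  4   | coffee | cat | white | Delta | teacher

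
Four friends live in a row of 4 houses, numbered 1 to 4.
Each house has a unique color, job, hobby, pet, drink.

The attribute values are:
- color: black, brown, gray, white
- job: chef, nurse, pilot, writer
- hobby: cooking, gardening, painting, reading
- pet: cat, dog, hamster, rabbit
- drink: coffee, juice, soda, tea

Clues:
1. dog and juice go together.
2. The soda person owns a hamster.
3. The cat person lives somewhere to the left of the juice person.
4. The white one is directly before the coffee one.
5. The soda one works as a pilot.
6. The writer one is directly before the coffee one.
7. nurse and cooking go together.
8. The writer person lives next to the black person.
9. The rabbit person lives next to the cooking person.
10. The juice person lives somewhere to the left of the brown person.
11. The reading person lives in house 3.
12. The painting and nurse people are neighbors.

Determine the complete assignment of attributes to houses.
Solution:

House | Color | Job | Hobby | Pet | Drink
-----------------------------------------
  1   | white | writer | painting | rabbit | tea
  2   | black | nurse | cooking | cat | coffee
  3   | gray | chef | reading | dog | juice
  4   | brown | pilot | gardening | hamster | soda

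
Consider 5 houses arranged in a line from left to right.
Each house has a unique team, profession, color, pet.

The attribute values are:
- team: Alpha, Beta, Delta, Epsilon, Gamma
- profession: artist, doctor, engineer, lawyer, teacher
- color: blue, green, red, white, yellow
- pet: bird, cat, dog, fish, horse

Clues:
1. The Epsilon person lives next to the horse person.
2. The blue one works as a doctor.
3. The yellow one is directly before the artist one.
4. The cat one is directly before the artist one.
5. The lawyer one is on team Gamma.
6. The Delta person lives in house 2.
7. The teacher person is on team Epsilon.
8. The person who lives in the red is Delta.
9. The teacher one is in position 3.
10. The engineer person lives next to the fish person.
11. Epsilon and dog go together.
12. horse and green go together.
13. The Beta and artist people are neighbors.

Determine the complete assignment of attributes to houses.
Solution:

House | Team | Profession | Color | Pet
---------------------------------------
  1   | Beta | engineer | yellow | cat
  2   | Delta | artist | red | fish
  3   | Epsilon | teacher | white | dog
  4   | Gamma | lawyer | green | horse
  5   | Alpha | doctor | blue | bird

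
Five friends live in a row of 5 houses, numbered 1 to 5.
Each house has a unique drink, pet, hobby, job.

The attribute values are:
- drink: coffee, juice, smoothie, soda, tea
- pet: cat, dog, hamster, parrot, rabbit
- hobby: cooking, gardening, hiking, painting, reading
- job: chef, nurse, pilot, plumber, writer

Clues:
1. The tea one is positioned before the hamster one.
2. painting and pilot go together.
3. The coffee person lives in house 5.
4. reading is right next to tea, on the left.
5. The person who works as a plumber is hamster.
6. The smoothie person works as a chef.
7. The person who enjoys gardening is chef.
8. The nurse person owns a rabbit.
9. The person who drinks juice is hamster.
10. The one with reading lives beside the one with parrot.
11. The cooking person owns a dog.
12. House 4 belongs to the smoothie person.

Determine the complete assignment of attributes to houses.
Solution:

House | Drink | Pet | Hobby | Job
---------------------------------
  1   | soda | rabbit | reading | nurse
  2   | tea | parrot | painting | pilot
  3   | juice | hamster | hiking | plumber
  4   | smoothie | cat | gardening | chef
  5   | coffee | dog | cooking | writer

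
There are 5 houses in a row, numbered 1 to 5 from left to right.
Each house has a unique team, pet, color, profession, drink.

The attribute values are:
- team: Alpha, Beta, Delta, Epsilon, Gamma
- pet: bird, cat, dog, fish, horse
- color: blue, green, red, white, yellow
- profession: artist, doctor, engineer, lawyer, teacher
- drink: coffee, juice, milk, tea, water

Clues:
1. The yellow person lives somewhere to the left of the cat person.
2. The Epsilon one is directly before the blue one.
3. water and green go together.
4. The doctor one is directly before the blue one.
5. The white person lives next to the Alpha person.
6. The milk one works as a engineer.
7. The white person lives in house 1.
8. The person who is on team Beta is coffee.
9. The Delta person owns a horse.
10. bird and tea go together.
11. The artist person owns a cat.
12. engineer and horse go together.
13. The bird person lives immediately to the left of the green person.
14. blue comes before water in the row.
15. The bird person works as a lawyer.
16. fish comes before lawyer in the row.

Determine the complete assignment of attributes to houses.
Solution:

House | Team | Pet | Color | Profession | Drink
-----------------------------------------------
  1   | Epsilon | fish | white | doctor | juice
  2   | Alpha | bird | blue | lawyer | tea
  3   | Gamma | dog | green | teacher | water
  4   | Delta | horse | yellow | engineer | milk
  5   | Beta | cat | red | artist | coffee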